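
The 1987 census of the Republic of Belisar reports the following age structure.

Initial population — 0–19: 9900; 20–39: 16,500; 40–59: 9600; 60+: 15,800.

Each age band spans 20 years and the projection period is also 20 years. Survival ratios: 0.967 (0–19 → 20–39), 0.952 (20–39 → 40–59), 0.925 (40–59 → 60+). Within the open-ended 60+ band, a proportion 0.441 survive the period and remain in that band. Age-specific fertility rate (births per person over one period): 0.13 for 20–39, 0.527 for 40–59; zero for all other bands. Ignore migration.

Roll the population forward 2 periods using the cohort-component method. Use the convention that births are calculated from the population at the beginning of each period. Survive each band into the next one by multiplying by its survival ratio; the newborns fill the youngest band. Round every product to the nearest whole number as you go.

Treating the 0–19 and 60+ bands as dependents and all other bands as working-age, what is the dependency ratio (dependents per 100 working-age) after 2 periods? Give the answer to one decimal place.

193.1

After projecting period 1:
Births: 16500 × 0.13 = 2145 ; 9600 × 0.527 = 5059 → 7204
20–39: 9900 × 0.967 = 9573
40–59: 16500 × 0.952 = 15708
60+: 9600 × 0.925 + 15800 × 0.441 = 8880 + 6968 = 15848
→ [7204, 9573, 15708, 15848]
After projecting period 2:
Births: 9573 × 0.13 = 1244 ; 15708 × 0.527 = 8278 → 9522
20–39: 7204 × 0.967 = 6966
40–59: 9573 × 0.952 = 9113
60+: 15708 × 0.925 + 15848 × 0.441 = 14530 + 6989 = 21519
→ [9522, 6966, 9113, 21519]
Dependents (band 0–19 + band 60+) = 9522 + 21519 = 31041; working-age = 16079; ratio = 31041/16079 × 100 = 193.1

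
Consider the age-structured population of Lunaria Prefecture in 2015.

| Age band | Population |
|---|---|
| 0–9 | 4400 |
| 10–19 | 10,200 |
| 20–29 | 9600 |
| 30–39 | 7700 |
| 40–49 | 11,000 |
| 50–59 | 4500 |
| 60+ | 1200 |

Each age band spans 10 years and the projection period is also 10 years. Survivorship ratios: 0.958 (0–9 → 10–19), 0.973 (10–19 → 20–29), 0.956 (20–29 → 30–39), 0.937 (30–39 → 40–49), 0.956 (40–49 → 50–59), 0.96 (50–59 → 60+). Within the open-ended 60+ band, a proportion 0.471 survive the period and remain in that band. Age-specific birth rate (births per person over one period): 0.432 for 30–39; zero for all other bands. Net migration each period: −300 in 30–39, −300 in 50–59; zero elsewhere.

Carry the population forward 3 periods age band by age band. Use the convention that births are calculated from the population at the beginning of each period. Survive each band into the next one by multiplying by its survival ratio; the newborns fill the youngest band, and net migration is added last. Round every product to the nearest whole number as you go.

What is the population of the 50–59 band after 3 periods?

7653

— Period 1 —
Births: 7700 × 0.432 = 3326
10–19: 4400 × 0.958 = 4215
20–29: 10200 × 0.973 = 9925
30–39: 9600 × 0.956 = 9178
40–49: 7700 × 0.937 = 7215
50–59: 11000 × 0.956 = 10516
60+: 4500 × 0.96 + 1200 × 0.471 = 4320 + 565 = 4885
Net migration: 30–39 − 300 → 8878; 50–59 − 300 → 10216
Giving 3326 / 4215 / 9925 / 8878 / 7215 / 10216 / 4885.
— Period 2 —
Births: 8878 × 0.432 = 3835
10–19: 3326 × 0.958 = 3186
20–29: 4215 × 0.973 = 4101
30–39: 9925 × 0.956 = 9488
40–49: 8878 × 0.937 = 8319
50–59: 7215 × 0.956 = 6898
60+: 10216 × 0.96 + 4885 × 0.471 = 9807 + 2301 = 12108
Net migration: 30–39 − 300 → 9188; 50–59 − 300 → 6598
Giving 3835 / 3186 / 4101 / 9188 / 8319 / 6598 / 12108.
— Period 3 —
Births: 9188 × 0.432 = 3969
10–19: 3835 × 0.958 = 3674
20–29: 3186 × 0.973 = 3100
30–39: 4101 × 0.956 = 3921
40–49: 9188 × 0.937 = 8609
50–59: 8319 × 0.956 = 7953
60+: 6598 × 0.96 + 12108 × 0.471 = 6334 + 5703 = 12037
Net migration: 30–39 − 300 → 3621; 50–59 − 300 → 7653
Giving 3969 / 3674 / 3100 / 3621 / 8609 / 7653 / 12037.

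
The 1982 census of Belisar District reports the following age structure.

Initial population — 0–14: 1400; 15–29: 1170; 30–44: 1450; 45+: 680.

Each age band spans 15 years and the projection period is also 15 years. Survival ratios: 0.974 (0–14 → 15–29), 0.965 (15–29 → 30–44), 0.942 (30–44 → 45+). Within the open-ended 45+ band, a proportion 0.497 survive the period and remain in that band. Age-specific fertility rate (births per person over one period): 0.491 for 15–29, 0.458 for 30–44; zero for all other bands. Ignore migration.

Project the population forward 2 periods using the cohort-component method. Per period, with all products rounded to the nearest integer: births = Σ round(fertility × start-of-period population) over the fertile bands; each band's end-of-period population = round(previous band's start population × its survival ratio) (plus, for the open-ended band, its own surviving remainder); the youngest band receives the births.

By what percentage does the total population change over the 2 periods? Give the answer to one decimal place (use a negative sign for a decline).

After projecting period 1:
Births: 1170 × 0.491 = 574, 1450 × 0.458 = 664 — total 1238
15–29: 1400 × 0.974 = 1364
30–44: 1170 × 0.965 = 1129
45+: 1450 × 0.942 + 680 × 0.497 = 1366 + 338 = 1704
→ [1238, 1364, 1129, 1704]
After projecting period 2:
Births: 1364 × 0.491 = 670, 1129 × 0.458 = 517 — total 1187
15–29: 1238 × 0.974 = 1206
30–44: 1364 × 0.965 = 1316
45+: 1129 × 0.942 + 1704 × 0.497 = 1064 + 847 = 1911
→ [1187, 1206, 1316, 1911]
Total: 4700 → 5620; change = 920; percentage change = 19.6%

19.6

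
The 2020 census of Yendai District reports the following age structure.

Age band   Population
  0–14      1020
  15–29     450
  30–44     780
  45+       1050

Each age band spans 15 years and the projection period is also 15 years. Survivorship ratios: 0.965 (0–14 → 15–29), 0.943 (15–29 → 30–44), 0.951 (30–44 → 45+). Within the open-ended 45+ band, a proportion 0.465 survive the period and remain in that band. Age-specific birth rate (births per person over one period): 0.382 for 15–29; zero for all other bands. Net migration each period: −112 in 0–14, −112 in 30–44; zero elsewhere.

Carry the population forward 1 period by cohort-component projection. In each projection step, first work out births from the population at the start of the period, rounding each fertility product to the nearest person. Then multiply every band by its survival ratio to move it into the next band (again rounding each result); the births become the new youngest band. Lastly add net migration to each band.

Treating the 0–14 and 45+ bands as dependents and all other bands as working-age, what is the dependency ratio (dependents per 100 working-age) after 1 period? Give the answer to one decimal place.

[period 1]
Births: 450 × 0.382 = 172
15–29: 1020 × 0.965 = 984
30–44: 450 × 0.943 = 424
45+: 780 × 0.951 + 1050 × 0.465 = 742 + 488 = 1230
Net migration: 0–14 − 112 → 60; 30–44 − 112 → 312
Population now: 0–14=60, 15–29=984, 30–44=312, 45+=1230
Dependents (band 0–14 + band 45+) = 60 + 1230 = 1290; working-age = 1296; ratio = 1290/1296 × 100 = 99.5

99.5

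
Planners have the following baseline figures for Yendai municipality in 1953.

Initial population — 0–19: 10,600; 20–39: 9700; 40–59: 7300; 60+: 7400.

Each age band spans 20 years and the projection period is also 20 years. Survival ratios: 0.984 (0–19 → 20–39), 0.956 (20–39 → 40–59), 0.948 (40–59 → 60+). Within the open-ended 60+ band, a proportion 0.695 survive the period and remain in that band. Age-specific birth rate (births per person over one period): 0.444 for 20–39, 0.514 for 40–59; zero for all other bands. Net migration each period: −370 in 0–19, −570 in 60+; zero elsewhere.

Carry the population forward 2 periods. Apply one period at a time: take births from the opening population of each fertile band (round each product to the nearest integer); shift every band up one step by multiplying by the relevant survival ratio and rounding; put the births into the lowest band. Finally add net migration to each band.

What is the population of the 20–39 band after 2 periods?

Period 1.
Births: 9700 × 0.444 = 4307 ; 7300 × 0.514 = 3752 — total 8059
20–39: 10600 × 0.984 = 10430
40–59: 9700 × 0.956 = 9273
60+: 7300 × 0.948 + 7400 × 0.695 = 6920 + 5143 = 12063
Net migration: 0–19 − 370 → 7689; 60+ − 570 → 11493
Population now: 0–19=7689, 20–39=10430, 40–59=9273, 60+=11493
Period 2.
Births: 10430 × 0.444 = 4631 ; 9273 × 0.514 = 4766 — total 9397
20–39: 7689 × 0.984 = 7566
40–59: 10430 × 0.956 = 9971
60+: 9273 × 0.948 + 11493 × 0.695 = 8791 + 7988 = 16779
Net migration: 0–19 − 370 → 9027; 60+ − 570 → 16209
Population now: 0–19=9027, 20–39=7566, 40–59=9971, 60+=16209

7566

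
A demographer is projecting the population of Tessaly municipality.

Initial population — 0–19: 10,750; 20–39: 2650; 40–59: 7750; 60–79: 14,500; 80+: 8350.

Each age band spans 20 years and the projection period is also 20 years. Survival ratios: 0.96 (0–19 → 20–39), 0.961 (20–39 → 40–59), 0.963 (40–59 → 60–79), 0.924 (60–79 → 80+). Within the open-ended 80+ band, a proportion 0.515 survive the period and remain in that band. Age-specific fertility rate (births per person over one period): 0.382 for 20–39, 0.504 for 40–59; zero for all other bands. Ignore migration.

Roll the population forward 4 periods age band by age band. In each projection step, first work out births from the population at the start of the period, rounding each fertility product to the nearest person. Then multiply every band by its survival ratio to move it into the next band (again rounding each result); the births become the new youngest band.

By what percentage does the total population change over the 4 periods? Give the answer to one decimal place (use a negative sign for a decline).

Call the bands 1 to 5, youngest first.
After projecting period 1:
Births: 2650 * 0.382 = 1012, 7750 * 0.504 = 3906 → total 4918
Band 2: 10750 * 0.96 = 10320
Band 3: 2650 * 0.961 = 2547
Band 4: 7750 * 0.963 = 7463
Band 5: 14500 * 0.924 + 8350 * 0.515 = 13398 + 4300 = 17698
Population now: 0–19=4918, 20–39=10320, 40–59=2547, 60–79=7463, 80+=17698
After projecting period 2:
Births: 10320 * 0.382 = 3942, 2547 * 0.504 = 1284 → total 5226
Band 2: 4918 * 0.96 = 4721
Band 3: 10320 * 0.961 = 9918
Band 4: 2547 * 0.963 = 2453
Band 5: 7463 * 0.924 + 17698 * 0.515 = 6896 + 9114 = 16010
Population now: 0–19=5226, 20–39=4721, 40–59=9918, 60–79=2453, 80+=16010
After projecting period 3:
Births: 4721 * 0.382 = 1803, 9918 * 0.504 = 4999 → total 6802
Band 2: 5226 * 0.96 = 5017
Band 3: 4721 * 0.961 = 4537
Band 4: 9918 * 0.963 = 9551
Band 5: 2453 * 0.924 + 16010 * 0.515 = 2267 + 8245 = 10512
Population now: 0–19=6802, 20–39=5017, 40–59=4537, 60–79=9551, 80+=10512
After projecting period 4:
Births: 5017 * 0.382 = 1916, 4537 * 0.504 = 2287 → total 4203
Band 2: 6802 * 0.96 = 6530
Band 3: 5017 * 0.961 = 4821
Band 4: 4537 * 0.963 = 4369
Band 5: 9551 * 0.924 + 10512 * 0.515 = 8825 + 5414 = 14239
Population now: 0–19=4203, 20–39=6530, 40–59=4821, 60–79=4369, 80+=14239
Total: 44000 → 34162; change = -9838; percentage change = -22.4%

-22.4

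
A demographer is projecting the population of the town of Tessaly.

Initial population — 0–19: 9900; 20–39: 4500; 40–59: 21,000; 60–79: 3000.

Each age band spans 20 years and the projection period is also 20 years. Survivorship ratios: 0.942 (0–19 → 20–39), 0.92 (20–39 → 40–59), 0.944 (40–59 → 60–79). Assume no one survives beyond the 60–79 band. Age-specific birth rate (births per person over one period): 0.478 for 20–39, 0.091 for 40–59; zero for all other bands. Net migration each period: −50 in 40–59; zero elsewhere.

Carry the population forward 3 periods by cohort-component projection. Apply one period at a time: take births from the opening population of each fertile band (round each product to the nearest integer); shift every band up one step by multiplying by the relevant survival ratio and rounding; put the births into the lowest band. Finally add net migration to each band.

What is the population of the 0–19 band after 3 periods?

2605

(Groups numbered youngest = 1 to oldest = 4.)
Period 1.
Births: 4500 * 0.478 = 2151, 21000 * 0.091 = 1911 → 4062
Group 2: 9900 * 0.942 = 9326
Group 3: 4500 * 0.92 = 4140
Group 4: 21000 * 0.944 = 19824
Net migration: Group 3 − 50 → 4090
Population now: 0–19=4062, 20–39=9326, 40–59=4090, 60–79=19824
Period 2.
Births: 9326 * 0.478 = 4458, 4090 * 0.091 = 372 → 4830
Group 2: 4062 * 0.942 = 3826
Group 3: 9326 * 0.92 = 8580
Group 4: 4090 * 0.944 = 3861
Net migration: Group 3 − 50 → 8530
Population now: 0–19=4830, 20–39=3826, 40–59=8530, 60–79=3861
Period 3.
Births: 3826 * 0.478 = 1829, 8530 * 0.091 = 776 → 2605
Group 2: 4830 * 0.942 = 4550
Group 3: 3826 * 0.92 = 3520
Group 4: 8530 * 0.944 = 8052
Net migration: Group 3 − 50 → 3470
Population now: 0–19=2605, 20–39=4550, 40–59=3470, 60–79=8052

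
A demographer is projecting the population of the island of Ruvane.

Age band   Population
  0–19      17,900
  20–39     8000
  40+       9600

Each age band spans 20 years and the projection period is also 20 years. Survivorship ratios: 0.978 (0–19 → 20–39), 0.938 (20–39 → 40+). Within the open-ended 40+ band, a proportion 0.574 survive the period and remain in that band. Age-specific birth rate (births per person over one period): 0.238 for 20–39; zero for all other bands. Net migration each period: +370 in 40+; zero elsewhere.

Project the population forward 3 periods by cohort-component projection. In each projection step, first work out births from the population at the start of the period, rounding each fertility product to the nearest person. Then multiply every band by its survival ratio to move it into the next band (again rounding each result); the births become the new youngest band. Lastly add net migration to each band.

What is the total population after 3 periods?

20682

— Period 1 —
Births: 8000 * 0.238 = 1904
20–39: 17900 * 0.978 = 17506
40+: 8000 * 0.938 + 9600 * 0.574 = 7504 + 5510 = 13014
Net migration: 40+ + 370 → 13384
→ [1904, 17506, 13384]
— Period 2 —
Births: 17506 * 0.238 = 4166
20–39: 1904 * 0.978 = 1862
40+: 17506 * 0.938 + 13384 * 0.574 = 16421 + 7682 = 24103
Net migration: 40+ + 370 → 24473
→ [4166, 1862, 24473]
— Period 3 —
Births: 1862 * 0.238 = 443
20–39: 4166 * 0.978 = 4074
40+: 1862 * 0.938 + 24473 * 0.574 = 1747 + 14048 = 15795
Net migration: 40+ + 370 → 16165
→ [443, 4074, 16165]
Total after period 3: 443 + 4074 + 16165 = 20682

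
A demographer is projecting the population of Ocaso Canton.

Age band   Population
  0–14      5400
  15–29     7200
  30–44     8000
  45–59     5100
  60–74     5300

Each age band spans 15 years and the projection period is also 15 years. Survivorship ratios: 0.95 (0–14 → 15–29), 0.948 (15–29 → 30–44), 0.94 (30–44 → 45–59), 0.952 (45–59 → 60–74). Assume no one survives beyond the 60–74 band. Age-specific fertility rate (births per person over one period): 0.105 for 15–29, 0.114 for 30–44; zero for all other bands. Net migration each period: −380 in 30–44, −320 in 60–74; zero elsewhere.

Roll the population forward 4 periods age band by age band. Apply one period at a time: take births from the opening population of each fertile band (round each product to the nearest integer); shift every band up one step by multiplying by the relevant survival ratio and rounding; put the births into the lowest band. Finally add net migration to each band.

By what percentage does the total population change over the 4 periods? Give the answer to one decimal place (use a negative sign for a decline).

[period 1]
Births: 7200 * 0.105 = 756 ; 8000 * 0.114 = 912 → 1668
15–29: 5400 * 0.95 = 5130
30–44: 7200 * 0.948 = 6826
45–59: 8000 * 0.94 = 7520
60–74: 5100 * 0.952 = 4855
Net migration: 30–44 − 380 → 6446; 60–74 − 320 → 4535
End of period: [1668, 5130, 6446, 7520, 4535]
[period 2]
Births: 5130 * 0.105 = 539 ; 6446 * 0.114 = 735 → 1274
15–29: 1668 * 0.95 = 1585
30–44: 5130 * 0.948 = 4863
45–59: 6446 * 0.94 = 6059
60–74: 7520 * 0.952 = 7159
Net migration: 30–44 − 380 → 4483; 60–74 − 320 → 6839
End of period: [1274, 1585, 4483, 6059, 6839]
[period 3]
Births: 1585 * 0.105 = 166 ; 4483 * 0.114 = 511 → 677
15–29: 1274 * 0.95 = 1210
30–44: 1585 * 0.948 = 1503
45–59: 4483 * 0.94 = 4214
60–74: 6059 * 0.952 = 5768
Net migration: 30–44 − 380 → 1123; 60–74 − 320 → 5448
End of period: [677, 1210, 1123, 4214, 5448]
[period 4]
Births: 1210 * 0.105 = 127 ; 1123 * 0.114 = 128 → 255
15–29: 677 * 0.95 = 643
30–44: 1210 * 0.948 = 1147
45–59: 1123 * 0.94 = 1056
60–74: 4214 * 0.952 = 4012
Net migration: 30–44 − 380 → 767; 60–74 − 320 → 3692
End of period: [255, 643, 767, 1056, 3692]
Total: 31000 → 6413; change = -24587; percentage change = -79.3%

-79.3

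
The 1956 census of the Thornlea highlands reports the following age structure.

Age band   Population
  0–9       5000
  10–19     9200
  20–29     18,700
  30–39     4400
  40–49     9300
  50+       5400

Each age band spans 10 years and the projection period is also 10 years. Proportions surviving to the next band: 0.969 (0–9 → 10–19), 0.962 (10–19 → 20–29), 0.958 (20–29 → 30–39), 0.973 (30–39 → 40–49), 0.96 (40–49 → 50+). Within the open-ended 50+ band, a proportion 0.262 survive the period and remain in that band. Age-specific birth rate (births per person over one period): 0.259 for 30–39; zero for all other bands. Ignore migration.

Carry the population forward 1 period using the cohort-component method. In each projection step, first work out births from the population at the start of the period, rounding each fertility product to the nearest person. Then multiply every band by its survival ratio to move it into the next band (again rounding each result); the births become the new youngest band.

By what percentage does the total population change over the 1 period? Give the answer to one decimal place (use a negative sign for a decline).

Period 1:
Births: 4400 × 0.259 = 1140
10–19: 5000 × 0.969 = 4845
20–29: 9200 × 0.962 = 8850
30–39: 18700 × 0.958 = 17915
40–49: 4400 × 0.973 = 4281
50+: 9300 × 0.96 + 5400 × 0.262 = 8928 + 1415 = 10343
End of period: [1140, 4845, 8850, 17915, 4281, 10343]
Total: 52000 → 47374; change = -4626; percentage change = -8.9%

-8.9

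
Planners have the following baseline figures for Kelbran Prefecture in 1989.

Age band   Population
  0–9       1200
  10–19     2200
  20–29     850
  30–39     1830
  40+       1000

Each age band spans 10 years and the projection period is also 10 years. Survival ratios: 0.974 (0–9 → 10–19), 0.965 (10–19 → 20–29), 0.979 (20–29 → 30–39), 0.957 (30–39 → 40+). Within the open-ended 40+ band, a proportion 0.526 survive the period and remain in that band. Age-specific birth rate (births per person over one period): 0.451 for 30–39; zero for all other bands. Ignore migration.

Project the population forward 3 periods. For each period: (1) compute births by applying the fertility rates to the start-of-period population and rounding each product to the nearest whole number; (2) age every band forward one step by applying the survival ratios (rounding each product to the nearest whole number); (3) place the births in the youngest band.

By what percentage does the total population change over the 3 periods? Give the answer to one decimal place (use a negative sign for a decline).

After projecting period 1:
Births: 1830 * 0.451 = 825
10–19: 1200 * 0.974 = 1169
20–29: 2200 * 0.965 = 2123
30–39: 850 * 0.979 = 832
40+: 1830 * 0.957 + 1000 * 0.526 = 1751 + 526 = 2277
Population now: 0–9=825, 10–19=1169, 20–29=2123, 30–39=832, 40+=2277
After projecting period 2:
Births: 832 * 0.451 = 375
10–19: 825 * 0.974 = 804
20–29: 1169 * 0.965 = 1128
30–39: 2123 * 0.979 = 2078
40+: 832 * 0.957 + 2277 * 0.526 = 796 + 1198 = 1994
Population now: 0–9=375, 10–19=804, 20–29=1128, 30–39=2078, 40+=1994
After projecting period 3:
Births: 2078 * 0.451 = 937
10–19: 375 * 0.974 = 365
20–29: 804 * 0.965 = 776
30–39: 1128 * 0.979 = 1104
40+: 2078 * 0.957 + 1994 * 0.526 = 1989 + 1049 = 3038
Population now: 0–9=937, 10–19=365, 20–29=776, 30–39=1104, 40+=3038
Total: 7080 → 6220; change = -860; percentage change = -12.1%

-12.1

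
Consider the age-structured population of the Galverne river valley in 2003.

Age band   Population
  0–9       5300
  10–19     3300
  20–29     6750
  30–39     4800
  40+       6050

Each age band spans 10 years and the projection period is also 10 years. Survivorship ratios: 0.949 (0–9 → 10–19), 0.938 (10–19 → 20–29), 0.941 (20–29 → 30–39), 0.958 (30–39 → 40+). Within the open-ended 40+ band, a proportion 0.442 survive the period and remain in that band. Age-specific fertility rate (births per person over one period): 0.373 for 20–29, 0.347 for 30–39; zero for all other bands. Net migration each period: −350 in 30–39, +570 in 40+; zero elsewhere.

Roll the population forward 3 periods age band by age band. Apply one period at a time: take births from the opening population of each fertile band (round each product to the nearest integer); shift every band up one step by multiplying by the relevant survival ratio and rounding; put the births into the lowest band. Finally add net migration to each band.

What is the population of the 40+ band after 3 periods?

Period 1:
Births: 6750 × 0.373 = 2518, 4800 × 0.347 = 1666 → total 4184
10–19: 5300 × 0.949 = 5030
20–29: 3300 × 0.938 = 3095
30–39: 6750 × 0.941 = 6352
40+: 4800 × 0.958 + 6050 × 0.442 = 4598 + 2674 = 7272
Net migration: 30–39 − 350 → 6002; 40+ + 570 → 7842
End of period: [4184, 5030, 3095, 6002, 7842]
Period 2:
Births: 3095 × 0.373 = 1154, 6002 × 0.347 = 2083 → total 3237
10–19: 4184 × 0.949 = 3971
20–29: 5030 × 0.938 = 4718
30–39: 3095 × 0.941 = 2912
40+: 6002 × 0.958 + 7842 × 0.442 = 5750 + 3466 = 9216
Net migration: 30–39 − 350 → 2562; 40+ + 570 → 9786
End of period: [3237, 3971, 4718, 2562, 9786]
Period 3:
Births: 4718 × 0.373 = 1760, 2562 × 0.347 = 889 → total 2649
10–19: 3237 × 0.949 = 3072
20–29: 3971 × 0.938 = 3725
30–39: 4718 × 0.941 = 4440
40+: 2562 × 0.958 + 9786 × 0.442 = 2454 + 4325 = 6779
Net migration: 30–39 − 350 → 4090; 40+ + 570 → 7349
End of period: [2649, 3072, 3725, 4090, 7349]

7349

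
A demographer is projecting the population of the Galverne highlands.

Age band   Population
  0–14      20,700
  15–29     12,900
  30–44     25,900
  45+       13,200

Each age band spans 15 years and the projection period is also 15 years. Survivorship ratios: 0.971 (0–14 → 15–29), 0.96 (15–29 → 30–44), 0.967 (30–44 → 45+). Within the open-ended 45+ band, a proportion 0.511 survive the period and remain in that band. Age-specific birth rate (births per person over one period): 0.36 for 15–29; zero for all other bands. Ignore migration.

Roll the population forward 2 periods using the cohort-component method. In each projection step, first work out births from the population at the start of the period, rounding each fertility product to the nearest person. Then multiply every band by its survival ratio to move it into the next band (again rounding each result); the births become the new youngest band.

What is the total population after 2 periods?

Numbering the groups 1..4 from youngest to oldest:
[period 1]
Births: 12900 × 0.36 = 4644
Group 2: 20700 × 0.971 = 20100
Group 3: 12900 × 0.96 = 12384
Group 4: 25900 × 0.967 + 13200 × 0.511 = 25045 + 6745 = 31790
End of period: [4644, 20100, 12384, 31790]
[period 2]
Births: 20100 × 0.36 = 7236
Group 2: 4644 × 0.971 = 4509
Group 3: 20100 × 0.96 = 19296
Group 4: 12384 × 0.967 + 31790 × 0.511 = 11975 + 16245 = 28220
End of period: [7236, 4509, 19296, 28220]
Total after period 2: 7236 + 4509 + 19296 + 28220 = 59261

59261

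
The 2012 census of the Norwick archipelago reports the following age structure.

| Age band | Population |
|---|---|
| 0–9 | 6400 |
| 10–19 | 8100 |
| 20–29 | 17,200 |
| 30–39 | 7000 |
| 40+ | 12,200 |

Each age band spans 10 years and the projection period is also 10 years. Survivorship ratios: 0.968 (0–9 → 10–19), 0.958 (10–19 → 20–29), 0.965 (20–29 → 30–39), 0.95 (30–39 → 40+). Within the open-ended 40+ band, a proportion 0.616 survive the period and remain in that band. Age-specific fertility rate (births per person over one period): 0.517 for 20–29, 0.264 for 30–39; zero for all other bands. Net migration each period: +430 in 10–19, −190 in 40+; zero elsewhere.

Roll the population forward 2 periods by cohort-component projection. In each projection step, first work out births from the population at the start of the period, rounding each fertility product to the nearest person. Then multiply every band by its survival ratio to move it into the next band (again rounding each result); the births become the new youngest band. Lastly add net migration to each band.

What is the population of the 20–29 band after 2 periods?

[period 1]
Births: 17200 * 0.517 = 8892  |  7000 * 0.264 = 1848 → 10740
10–19: 6400 * 0.968 = 6195
20–29: 8100 * 0.958 = 7760
30–39: 17200 * 0.965 = 16598
40+: 7000 * 0.95 + 12200 * 0.616 = 6650 + 7515 = 14165
Net migration: 10–19 + 430 → 6625; 40+ − 190 → 13975
Population now: 0–9=10740, 10–19=6625, 20–29=7760, 30–39=16598, 40+=13975
[period 2]
Births: 7760 * 0.517 = 4012  |  16598 * 0.264 = 4382 → 8394
10–19: 10740 * 0.968 = 10396
20–29: 6625 * 0.958 = 6347
30–39: 7760 * 0.965 = 7488
40+: 16598 * 0.95 + 13975 * 0.616 = 15768 + 8609 = 24377
Net migration: 10–19 + 430 → 10826; 40+ − 190 → 24187
Population now: 0–9=8394, 10–19=10826, 20–29=6347, 30–39=7488, 40+=24187

6347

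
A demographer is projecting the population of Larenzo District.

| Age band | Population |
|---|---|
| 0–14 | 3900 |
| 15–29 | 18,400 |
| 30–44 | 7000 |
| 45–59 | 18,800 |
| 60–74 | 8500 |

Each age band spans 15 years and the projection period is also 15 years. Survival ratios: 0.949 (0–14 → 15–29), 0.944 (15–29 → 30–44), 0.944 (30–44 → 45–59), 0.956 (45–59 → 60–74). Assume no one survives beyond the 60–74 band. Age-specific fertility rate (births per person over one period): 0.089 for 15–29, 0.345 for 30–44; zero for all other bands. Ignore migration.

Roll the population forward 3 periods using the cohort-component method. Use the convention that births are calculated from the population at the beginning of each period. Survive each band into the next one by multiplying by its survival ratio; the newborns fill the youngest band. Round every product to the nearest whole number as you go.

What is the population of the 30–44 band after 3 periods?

Let group 1 be 0–14 through group 5 = 60–74.
Period 1:
Births: 18400 × 0.089 = 1638, 7000 × 0.345 = 2415 — total 4053
Group 2: 3900 × 0.949 = 3701
Group 3: 18400 × 0.944 = 17370
Group 4: 7000 × 0.944 = 6608
Group 5: 18800 × 0.956 = 17973
→ [4053, 3701, 17370, 6608, 17973]
Period 2:
Births: 3701 × 0.089 = 329, 17370 × 0.345 = 5993 — total 6322
Group 2: 4053 × 0.949 = 3846
Group 3: 3701 × 0.944 = 3494
Group 4: 17370 × 0.944 = 16397
Group 5: 6608 × 0.956 = 6317
→ [6322, 3846, 3494, 16397, 6317]
Period 3:
Births: 3846 × 0.089 = 342, 3494 × 0.345 = 1205 — total 1547
Group 2: 6322 × 0.949 = 6000
Group 3: 3846 × 0.944 = 3631
Group 4: 3494 × 0.944 = 3298
Group 5: 16397 × 0.956 = 15676
→ [1547, 6000, 3631, 3298, 15676]

3631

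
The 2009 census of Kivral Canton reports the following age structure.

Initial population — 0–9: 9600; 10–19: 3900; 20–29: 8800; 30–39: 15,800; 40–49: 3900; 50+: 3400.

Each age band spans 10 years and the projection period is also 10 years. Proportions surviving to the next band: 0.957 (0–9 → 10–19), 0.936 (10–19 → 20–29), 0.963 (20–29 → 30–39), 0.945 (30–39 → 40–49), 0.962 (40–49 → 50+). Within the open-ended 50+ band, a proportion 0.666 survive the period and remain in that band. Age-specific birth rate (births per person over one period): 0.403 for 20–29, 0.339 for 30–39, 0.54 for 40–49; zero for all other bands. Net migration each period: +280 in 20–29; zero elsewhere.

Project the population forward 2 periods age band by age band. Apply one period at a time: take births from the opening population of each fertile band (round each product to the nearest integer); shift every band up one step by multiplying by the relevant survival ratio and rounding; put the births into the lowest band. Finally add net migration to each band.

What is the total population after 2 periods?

[period 1]
Births: 8800 × 0.403 = 3546 ; 15800 × 0.339 = 5356 ; 3900 × 0.54 = 2106 → 11008
10–19: 9600 × 0.957 = 9187
20–29: 3900 × 0.936 = 3650
30–39: 8800 × 0.963 = 8474
40–49: 15800 × 0.945 = 14931
50+: 3900 × 0.962 + 3400 × 0.666 = 3752 + 2264 = 6016
Net migration: 20–29 + 280 → 3930
Population now: 0–9=11008, 10–19=9187, 20–29=3930, 30–39=8474, 40–49=14931, 50+=6016
[period 2]
Births: 3930 × 0.403 = 1584 ; 8474 × 0.339 = 2873 ; 14931 × 0.54 = 8063 → 12520
10–19: 11008 × 0.957 = 10535
20–29: 9187 × 0.936 = 8599
30–39: 3930 × 0.963 = 3785
40–49: 8474 × 0.945 = 8008
50+: 14931 × 0.962 + 6016 × 0.666 = 14364 + 4007 = 18371
Net migration: 20–29 + 280 → 8879
Population now: 0–9=12520, 10–19=10535, 20–29=8879, 30–39=3785, 40–49=8008, 50+=18371
Total after period 2: 12520 + 10535 + 8879 + 3785 + 8008 + 18371 = 62098

62098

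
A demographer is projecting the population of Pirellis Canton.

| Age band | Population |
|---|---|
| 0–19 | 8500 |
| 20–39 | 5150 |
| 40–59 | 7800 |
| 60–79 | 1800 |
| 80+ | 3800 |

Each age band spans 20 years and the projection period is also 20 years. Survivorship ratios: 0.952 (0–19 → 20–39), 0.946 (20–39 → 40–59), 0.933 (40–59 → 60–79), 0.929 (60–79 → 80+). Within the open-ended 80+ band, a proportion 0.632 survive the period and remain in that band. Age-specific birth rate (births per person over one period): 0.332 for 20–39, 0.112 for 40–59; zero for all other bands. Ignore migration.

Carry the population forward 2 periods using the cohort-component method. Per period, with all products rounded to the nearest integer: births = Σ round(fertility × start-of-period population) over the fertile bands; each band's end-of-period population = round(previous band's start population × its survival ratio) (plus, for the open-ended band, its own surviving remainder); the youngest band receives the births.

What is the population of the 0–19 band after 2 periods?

3233

Let band 1 be 0–19 through band 5 = 80+.
After projecting period 1:
Births: 5150 * 0.332 = 1710  |  7800 * 0.112 = 874 — total 2584
Band 2: 8500 * 0.952 = 8092
Band 3: 5150 * 0.946 = 4872
Band 4: 7800 * 0.933 = 7277
Band 5: 1800 * 0.929 + 3800 * 0.632 = 1672 + 2402 = 4074
→ [2584, 8092, 4872, 7277, 4074]
After projecting period 2:
Births: 8092 * 0.332 = 2687  |  4872 * 0.112 = 546 — total 3233
Band 2: 2584 * 0.952 = 2460
Band 3: 8092 * 0.946 = 7655
Band 4: 4872 * 0.933 = 4546
Band 5: 7277 * 0.929 + 4074 * 0.632 = 6760 + 2575 = 9335
→ [3233, 2460, 7655, 4546, 9335]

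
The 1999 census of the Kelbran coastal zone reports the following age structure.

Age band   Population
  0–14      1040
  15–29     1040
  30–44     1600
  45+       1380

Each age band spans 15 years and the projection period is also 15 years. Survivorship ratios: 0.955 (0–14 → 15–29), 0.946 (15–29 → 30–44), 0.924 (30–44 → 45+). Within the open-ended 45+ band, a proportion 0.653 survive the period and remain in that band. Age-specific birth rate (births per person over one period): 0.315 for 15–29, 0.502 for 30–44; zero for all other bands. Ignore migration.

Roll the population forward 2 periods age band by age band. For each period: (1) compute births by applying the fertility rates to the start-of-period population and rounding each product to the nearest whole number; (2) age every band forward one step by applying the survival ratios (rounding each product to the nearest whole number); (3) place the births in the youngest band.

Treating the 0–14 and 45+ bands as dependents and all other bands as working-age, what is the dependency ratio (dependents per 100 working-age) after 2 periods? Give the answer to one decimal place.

Let group 1 be 0–14 through group 4 = 45+.
Period 1:
Births: 1040 × 0.315 = 328  |  1600 × 0.502 = 803 ⇒ total 1131
Group 2: 1040 × 0.955 = 993
Group 3: 1040 × 0.946 = 984
Group 4: 1600 × 0.924 + 1380 × 0.653 = 1478 + 901 = 2379
Population now: 0–14=1131, 15–29=993, 30–44=984, 45+=2379
Period 2:
Births: 993 × 0.315 = 313  |  984 × 0.502 = 494 ⇒ total 807
Group 2: 1131 × 0.955 = 1080
Group 3: 993 × 0.946 = 939
Group 4: 984 × 0.924 + 2379 × 0.653 = 909 + 1553 = 2462
Population now: 0–14=807, 15–29=1080, 30–44=939, 45+=2462
Dependents (band 0–14 + band 45+) = 807 + 2462 = 3269; working-age = 2019; ratio = 3269/2019 × 100 = 161.9

161.9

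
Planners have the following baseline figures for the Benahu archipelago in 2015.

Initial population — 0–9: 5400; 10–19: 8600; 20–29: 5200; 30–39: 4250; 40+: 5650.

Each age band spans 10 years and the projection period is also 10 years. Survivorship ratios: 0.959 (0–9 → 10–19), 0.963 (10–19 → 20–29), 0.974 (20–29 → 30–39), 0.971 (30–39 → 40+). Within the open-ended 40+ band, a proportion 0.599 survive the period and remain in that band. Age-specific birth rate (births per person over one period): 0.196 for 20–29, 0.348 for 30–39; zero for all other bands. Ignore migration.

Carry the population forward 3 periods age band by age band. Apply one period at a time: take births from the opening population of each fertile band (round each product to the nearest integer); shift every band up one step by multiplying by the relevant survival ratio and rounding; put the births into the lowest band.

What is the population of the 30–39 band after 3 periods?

4857

Call the bands 1 to 5, youngest first.
Period 1.
Births: 5200 * 0.196 = 1019 ; 4250 * 0.348 = 1479 ⇒ total 2498
Band 2: 5400 * 0.959 = 5179
Band 3: 8600 * 0.963 = 8282
Band 4: 5200 * 0.974 = 5065
Band 5: 4250 * 0.971 + 5650 * 0.599 = 4127 + 3384 = 7511
Population now: 0–9=2498, 10–19=5179, 20–29=8282, 30–39=5065, 40+=7511
Period 2.
Births: 8282 * 0.196 = 1623 ; 5065 * 0.348 = 1763 ⇒ total 3386
Band 2: 2498 * 0.959 = 2396
Band 3: 5179 * 0.963 = 4987
Band 4: 8282 * 0.974 = 8067
Band 5: 5065 * 0.971 + 7511 * 0.599 = 4918 + 4499 = 9417
Population now: 0–9=3386, 10–19=2396, 20–29=4987, 30–39=8067, 40+=9417
Period 3.
Births: 4987 * 0.196 = 977 ; 8067 * 0.348 = 2807 ⇒ total 3784
Band 2: 3386 * 0.959 = 3247
Band 3: 2396 * 0.963 = 2307
Band 4: 4987 * 0.974 = 4857
Band 5: 8067 * 0.971 + 9417 * 0.599 = 7833 + 5641 = 13474
Population now: 0–9=3784, 10–19=3247, 20–29=2307, 30–39=4857, 40+=13474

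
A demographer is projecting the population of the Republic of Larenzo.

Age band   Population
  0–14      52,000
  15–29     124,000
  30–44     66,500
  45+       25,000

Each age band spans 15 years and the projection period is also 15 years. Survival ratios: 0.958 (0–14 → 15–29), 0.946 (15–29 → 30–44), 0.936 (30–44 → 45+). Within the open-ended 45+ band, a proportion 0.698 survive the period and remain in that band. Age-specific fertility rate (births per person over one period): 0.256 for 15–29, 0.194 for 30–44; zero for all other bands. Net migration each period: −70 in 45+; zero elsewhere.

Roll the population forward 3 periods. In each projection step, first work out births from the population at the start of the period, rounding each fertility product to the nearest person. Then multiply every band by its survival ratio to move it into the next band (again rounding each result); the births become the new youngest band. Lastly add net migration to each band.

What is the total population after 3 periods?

253993

Call the bands 1 to 4, youngest first.
[period 1]
Births: 124000 × 0.256 = 31744  |  66500 × 0.194 = 12901 → 44645
Band 2: 52000 × 0.958 = 49816
Band 3: 124000 × 0.946 = 117304
Band 4: 66500 × 0.936 + 25000 × 0.698 = 62244 + 17450 = 79694
Net migration: Band 4 − 70 → 79624
End of period: [44645, 49816, 117304, 79624]
[period 2]
Births: 49816 × 0.256 = 12753  |  117304 × 0.194 = 22757 → 35510
Band 2: 44645 × 0.958 = 42770
Band 3: 49816 × 0.946 = 47126
Band 4: 117304 × 0.936 + 79624 × 0.698 = 109797 + 55578 = 165375
Net migration: Band 4 − 70 → 165305
End of period: [35510, 42770, 47126, 165305]
[period 3]
Births: 42770 × 0.256 = 10949  |  47126 × 0.194 = 9142 → 20091
Band 2: 35510 × 0.958 = 34019
Band 3: 42770 × 0.946 = 40460
Band 4: 47126 × 0.936 + 165305 × 0.698 = 44110 + 115383 = 159493
Net migration: Band 4 − 70 → 159423
End of period: [20091, 34019, 40460, 159423]
Total after period 3: 20091 + 34019 + 40460 + 159423 = 253993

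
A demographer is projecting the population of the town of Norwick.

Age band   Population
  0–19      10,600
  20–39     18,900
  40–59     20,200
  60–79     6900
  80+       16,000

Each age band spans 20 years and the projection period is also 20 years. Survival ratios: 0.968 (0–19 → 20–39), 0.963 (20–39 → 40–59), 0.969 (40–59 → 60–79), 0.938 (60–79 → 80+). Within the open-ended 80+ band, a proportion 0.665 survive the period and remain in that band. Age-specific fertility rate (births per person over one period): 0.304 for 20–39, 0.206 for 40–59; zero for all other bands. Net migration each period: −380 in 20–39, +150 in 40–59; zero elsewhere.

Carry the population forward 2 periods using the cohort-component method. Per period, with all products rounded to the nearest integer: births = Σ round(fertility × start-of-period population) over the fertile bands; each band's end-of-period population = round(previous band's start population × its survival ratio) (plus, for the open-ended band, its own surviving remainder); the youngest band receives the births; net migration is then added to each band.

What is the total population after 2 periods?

— Period 1 —
Births: 18900 × 0.304 = 5746  |  20200 × 0.206 = 4161 ⇒ total 9907
20–39: 10600 × 0.968 = 10261
40–59: 18900 × 0.963 = 18201
60–79: 20200 × 0.969 = 19574
80+: 6900 × 0.938 + 16000 × 0.665 = 6472 + 10640 = 17112
Net migration: 20–39 − 380 → 9881; 40–59 + 150 → 18351
Population now: 0–19=9907, 20–39=9881, 40–59=18351, 60–79=19574, 80+=17112
— Period 2 —
Births: 9881 × 0.304 = 3004  |  18351 × 0.206 = 3780 ⇒ total 6784
20–39: 9907 × 0.968 = 9590
40–59: 9881 × 0.963 = 9515
60–79: 18351 × 0.969 = 17782
80+: 19574 × 0.938 + 17112 × 0.665 = 18360 + 11379 = 29739
Net migration: 20–39 − 380 → 9210; 40–59 + 150 → 9665
Population now: 0–19=6784, 20–39=9210, 40–59=9665, 60–79=17782, 80+=29739
Total after period 2: 6784 + 9210 + 9665 + 17782 + 29739 = 73180

73180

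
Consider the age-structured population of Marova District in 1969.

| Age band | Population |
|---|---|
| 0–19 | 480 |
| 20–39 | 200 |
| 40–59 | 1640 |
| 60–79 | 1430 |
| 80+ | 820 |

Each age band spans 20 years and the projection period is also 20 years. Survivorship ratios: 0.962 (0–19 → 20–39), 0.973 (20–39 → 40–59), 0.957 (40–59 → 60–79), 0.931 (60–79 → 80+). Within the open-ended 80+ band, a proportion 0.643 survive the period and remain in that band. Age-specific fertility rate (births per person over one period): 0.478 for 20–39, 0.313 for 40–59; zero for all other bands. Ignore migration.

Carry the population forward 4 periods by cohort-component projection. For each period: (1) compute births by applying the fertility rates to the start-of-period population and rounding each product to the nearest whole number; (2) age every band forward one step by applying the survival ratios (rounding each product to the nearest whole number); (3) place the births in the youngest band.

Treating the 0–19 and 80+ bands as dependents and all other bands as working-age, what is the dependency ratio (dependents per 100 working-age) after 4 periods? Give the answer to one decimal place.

158.1

— Period 1 —
Births: 200 × 0.478 = 96 ; 1640 × 0.313 = 513 → total 609
20–39: 480 × 0.962 = 462
40–59: 200 × 0.973 = 195
60–79: 1640 × 0.957 = 1569
80+: 1430 × 0.931 + 820 × 0.643 = 1331 + 527 = 1858
End of period: [609, 462, 195, 1569, 1858]
— Period 2 —
Births: 462 × 0.478 = 221 ; 195 × 0.313 = 61 → total 282
20–39: 609 × 0.962 = 586
40–59: 462 × 0.973 = 450
60–79: 195 × 0.957 = 187
80+: 1569 × 0.931 + 1858 × 0.643 = 1461 + 1195 = 2656
End of period: [282, 586, 450, 187, 2656]
— Period 3 —
Births: 586 × 0.478 = 280 ; 450 × 0.313 = 141 → total 421
20–39: 282 × 0.962 = 271
40–59: 586 × 0.973 = 570
60–79: 450 × 0.957 = 431
80+: 187 × 0.931 + 2656 × 0.643 = 174 + 1708 = 1882
End of period: [421, 271, 570, 431, 1882]
— Period 4 —
Births: 271 × 0.478 = 130 ; 570 × 0.313 = 178 → total 308
20–39: 421 × 0.962 = 405
40–59: 271 × 0.973 = 264
60–79: 570 × 0.957 = 545
80+: 431 × 0.931 + 1882 × 0.643 = 401 + 1210 = 1611
End of period: [308, 405, 264, 545, 1611]
Dependents (band 0–19 + band 80+) = 308 + 1611 = 1919; working-age = 1214; ratio = 1919/1214 × 100 = 158.1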